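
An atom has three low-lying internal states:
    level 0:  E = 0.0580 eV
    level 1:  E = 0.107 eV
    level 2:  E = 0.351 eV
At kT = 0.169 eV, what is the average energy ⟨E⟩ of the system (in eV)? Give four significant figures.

Eᵢ/kT = 0.343195, 0.633136, 2.07692.
Z = Σ e^(−Eᵢ/kT) = e^(−0.343195) + e^(−0.633136) + e^(−2.07692) = 0.709500 + 0.530924 + 0.125316 = 1.36574.
⟨E⟩ = Σ Eᵢ e^(−Eᵢ/kT) / Z = (0.0580·0.709500 + 0.107·0.530924 + 0.351·0.125316) / 1.36574 = 0.1039 eV.

0.1039 eV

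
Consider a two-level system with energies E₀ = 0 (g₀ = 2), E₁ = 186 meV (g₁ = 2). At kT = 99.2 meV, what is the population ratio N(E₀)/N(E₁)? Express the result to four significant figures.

6.521

n₀/n₁ = (g₀/g₁) exp[−(E₀−E₁)/kT] = (2/2) × exp(−(-186 meV)/(99.2 meV)) = (2/2) × exp(1.87500) = 6.521.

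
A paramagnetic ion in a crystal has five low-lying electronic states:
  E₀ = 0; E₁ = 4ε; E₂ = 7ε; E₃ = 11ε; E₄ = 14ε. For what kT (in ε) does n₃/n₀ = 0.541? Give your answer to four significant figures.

n₃/n₀ = exp[−(E₃−E₀)/kT] = 0.541.
⇒ (E₃−E₀)/kT = ln(1/0.541) = ln(1.84843) = 0.614337.
kT = 11ε / 0.614337 = 17.91 ε.

17.91 ε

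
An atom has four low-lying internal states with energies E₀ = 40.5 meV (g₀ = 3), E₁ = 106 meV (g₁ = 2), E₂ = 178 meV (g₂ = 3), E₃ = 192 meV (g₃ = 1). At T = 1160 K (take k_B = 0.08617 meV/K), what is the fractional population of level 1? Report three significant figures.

0.207

k_BT = 0.08617 × 1160 K = 99.957 meV.
Eᵢ/kT = 0.40517, 1.0605, 1.7808, 1.9208.
Z = Σ gᵢe^(−Eᵢ/kT) = 3·e^(−0.40517) + 2·e^(−1.0605) + 3·e^(−1.7808) + 1·e^(−1.9208) = 2.0006 + 0.69257 + 0.50551 + 0.14649 = 3.3452.
P₁ = g₁ e^(−E₁/kT) / Z = 0.69257/3.3452 = 0.207.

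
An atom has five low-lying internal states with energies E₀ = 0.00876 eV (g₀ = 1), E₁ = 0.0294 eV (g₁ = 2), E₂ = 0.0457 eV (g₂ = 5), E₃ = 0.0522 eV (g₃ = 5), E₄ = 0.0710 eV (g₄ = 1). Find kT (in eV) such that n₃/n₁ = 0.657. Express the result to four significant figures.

n₃/n₁ = (g₃/g₁) exp[−(E₃−E₁)/kT] = 0.657.
⇒ (E₃−E₁)/kT = ln((5/2)/0.657) = ln(3.80518) = 1.33636.
kT = 0.0228 eV / 1.33636 = 0.01706 eV.

0.01706 eV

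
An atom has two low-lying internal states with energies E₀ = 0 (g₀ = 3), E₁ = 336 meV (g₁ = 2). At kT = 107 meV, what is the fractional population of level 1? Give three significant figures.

Eᵢ/kT = 0, 3.1402.
Z = Σ gᵢe^(−Eᵢ/kT) = 3·e^(−0) + 2·e^(−3.1402) = 3.0000 + 0.086548 = 3.0865.
P₁ = g₁ e^(−E₁/kT) / Z = 0.086548/3.0865 = 0.0280.

0.0280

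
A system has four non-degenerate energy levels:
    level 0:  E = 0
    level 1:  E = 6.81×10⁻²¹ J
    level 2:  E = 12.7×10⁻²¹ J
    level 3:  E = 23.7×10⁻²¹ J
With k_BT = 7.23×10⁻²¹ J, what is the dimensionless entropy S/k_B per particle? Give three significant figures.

0.966

Eᵢ/kT = 0, 0.94191, 1.7566, 3.2780.
Z = Σ e^(−Eᵢ/kT) = e^(−0) + e^(−0.94191) + e^(−1.7566) + e^(−3.2780) = 1.0000 + 0.38988 + 0.17263 + 0.037704 = 1.6002.
⟨E⟩ = Σ EᵢPᵢ = 3.5877 ×10⁻²¹ J.
S/k_B = ln Z + ⟨E⟩/kT = ln(1.6002) + 3.5877/7.23 = 0.47013 + 0.49622 = 0.966.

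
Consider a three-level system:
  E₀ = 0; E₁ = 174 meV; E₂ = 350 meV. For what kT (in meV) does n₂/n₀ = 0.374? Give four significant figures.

n₂/n₀ = exp[−(E₂−E₀)/kT] = 0.374.
⇒ (E₂−E₀)/kT = ln(1/0.374) = ln(2.67380) = 0.983501.
kT = 350 meV / 0.983501 = 355.9 meV.

355.9 meV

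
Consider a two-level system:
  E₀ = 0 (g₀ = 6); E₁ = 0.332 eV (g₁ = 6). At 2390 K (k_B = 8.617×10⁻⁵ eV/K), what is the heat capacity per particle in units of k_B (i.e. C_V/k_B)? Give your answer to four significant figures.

0.3603

k_BT = 8.617×10⁻⁵ × 2390 K = 0.205946 eV.
Eᵢ/kT = 0, 1.61207.
Z = Σ gᵢe^(−Eᵢ/kT) = 6·e^(−0) + 6·e^(−1.61207) = 6.00000 + 1.19685 = 7.19685.
⟨E⟩ = 0.0552122 eV, ⟨E²⟩ = 0.0183305 eV².
C_V/k_B = (⟨E²⟩ − ⟨E⟩²)/(kT)² = (0.0183305 − 0.00304839)/0.0424138 = 0.3603.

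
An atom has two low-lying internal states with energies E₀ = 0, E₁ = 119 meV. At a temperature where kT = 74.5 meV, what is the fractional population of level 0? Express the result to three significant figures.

0.832

Eᵢ/kT = 0, 1.5973.
Z = Σ e^(−Eᵢ/kT) = e^(−0) + e^(−1.5973) = 1.0000 + 0.20244 = 1.2024.
P₀ = e^(−E₀/kT) / Z = 1.0000/1.2024 = 0.832.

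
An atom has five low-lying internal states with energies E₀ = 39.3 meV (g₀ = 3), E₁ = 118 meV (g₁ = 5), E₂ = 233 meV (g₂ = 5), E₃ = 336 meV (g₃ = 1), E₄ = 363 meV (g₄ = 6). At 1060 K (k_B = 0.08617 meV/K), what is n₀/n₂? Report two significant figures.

5.0

k_BT = 0.08617 × 1060 K = 91.34 meV.
n₀/n₂ = (g₀/g₂) exp[−(E₀−E₂)/kT] = (3/5) × exp(−(-193.7 meV)/(91.34 meV)) = (3/5) × exp(2.121) = 5.0.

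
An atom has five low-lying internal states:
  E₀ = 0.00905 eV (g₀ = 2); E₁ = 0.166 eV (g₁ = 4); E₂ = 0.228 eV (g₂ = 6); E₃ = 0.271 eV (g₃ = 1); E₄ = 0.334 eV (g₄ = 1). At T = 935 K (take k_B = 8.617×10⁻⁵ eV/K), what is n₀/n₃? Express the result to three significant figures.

51.6

k_BT = 8.617×10⁻⁵ × 935 K = 0.080569 eV.
n₀/n₃ = (g₀/g₃) exp[−(E₀−E₃)/kT] = (2/1) × exp(−(-0.26195 eV)/(0.080569 eV)) = (2/1) × exp(3.2513) = 51.6.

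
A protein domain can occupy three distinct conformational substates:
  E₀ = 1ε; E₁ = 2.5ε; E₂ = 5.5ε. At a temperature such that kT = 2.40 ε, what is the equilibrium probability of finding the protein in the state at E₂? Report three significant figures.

0.0908

Eᵢ/kT = 0.41667, 1.0417, 2.2917.
Z = Σ e^(−Eᵢ/kT) = e^(−0.41667) + e^(−1.0417) + e^(−2.2917) = 0.65924 + 0.35285 + 0.10109 = 1.1132.
P₂ = e^(−E₂/kT) / Z = 0.10109/1.1132 = 0.0908.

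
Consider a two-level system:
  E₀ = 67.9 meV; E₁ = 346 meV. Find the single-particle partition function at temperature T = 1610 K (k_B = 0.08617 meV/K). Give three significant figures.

Z = 0.696

k_BT = 0.08617 × 1610 K = 138.73 meV.
Eᵢ/kT = 0.48944, 2.4941.
Z = Σ e^(−Eᵢ/kT) = e^(−0.48944) + e^(−2.4941) = 0.61297 + 0.082571 = 0.69554.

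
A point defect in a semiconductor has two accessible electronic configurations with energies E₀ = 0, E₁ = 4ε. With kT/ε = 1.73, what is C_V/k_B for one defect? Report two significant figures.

0.44

Eᵢ/kT = 0, 2.312.
Z = Σ e^(−Eᵢ/kT) = e^(−0) + e^(−2.312) = 1.000 + 0.09906 = 1.099.
⟨E⟩ = 0.3605 ε, ⟨E²⟩ = 1.442 ε².
C_V/k_B = (⟨E²⟩ − ⟨E⟩²)/(kT)² = (1.442 − 0.1300)/2.993 = 0.44.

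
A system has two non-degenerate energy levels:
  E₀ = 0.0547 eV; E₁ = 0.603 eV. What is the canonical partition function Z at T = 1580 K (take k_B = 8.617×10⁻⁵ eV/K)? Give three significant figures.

k_BT = 8.617×10⁻⁵ × 1580 K = 0.13615 eV.
Eᵢ/kT = 0.40176, 4.4289.
Z = Σ e^(−Eᵢ/kT) = e^(−0.40176) + e^(−4.4289) = 0.66914 + 0.011928 = 0.68107.

Z = 0.681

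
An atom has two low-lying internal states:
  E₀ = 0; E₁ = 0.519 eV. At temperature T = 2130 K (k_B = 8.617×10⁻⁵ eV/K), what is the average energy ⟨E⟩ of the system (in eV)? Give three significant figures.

k_BT = 8.617×10⁻⁵ × 2130 K = 0.18354 eV.
Eᵢ/kT = 0, 2.8277.
Z = Σ e^(−Eᵢ/kT) = e^(−0) + e^(−2.8277) = 1.0000 + 0.059149 = 1.0591.
⟨E⟩ = Σ Eᵢ e^(−Eᵢ/kT) / Z = (0·1.0000 + 0.519·0.059149) / 1.0591 = 0.0290 eV.

0.0290 eV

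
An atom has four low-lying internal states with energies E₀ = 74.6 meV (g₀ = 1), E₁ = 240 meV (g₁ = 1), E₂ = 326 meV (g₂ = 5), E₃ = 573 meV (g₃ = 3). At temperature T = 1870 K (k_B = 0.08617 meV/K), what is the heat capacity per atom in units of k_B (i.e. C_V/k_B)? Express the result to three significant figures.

k_BT = 0.08617 × 1870 K = 161.14 meV.
Eᵢ/kT = 0.46295, 1.4894, 2.0231, 3.5559.
Z = Σ gᵢe^(−Eᵢ/kT) = 1·e^(−0.46295) + 1·e^(−1.4894) + 5·e^(−2.0231) + 3·e^(−3.5559) = 0.62942 + 0.22551 + 0.66122 + 0.085667 = 1.6018.
⟨E⟩ = 228.32 meV, ⟨E²⟩ = 71726 meV².
C_V/k_B = (⟨E²⟩ − ⟨E⟩²)/(kT)² = (71726 − 52130)/25966 = 0.755.

0.755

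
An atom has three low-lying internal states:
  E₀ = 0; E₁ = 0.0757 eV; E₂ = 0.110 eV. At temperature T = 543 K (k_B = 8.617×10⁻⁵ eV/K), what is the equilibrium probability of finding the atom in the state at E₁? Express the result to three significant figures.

k_BT = 8.617×10⁻⁵ × 543 K = 0.046790 eV.
Eᵢ/kT = 0, 1.6179, 2.3509.
Z = Σ e^(−Eᵢ/kT) = e^(−0) + e^(−1.6179) + e^(−2.3509) = 1.0000 + 0.19831 + 0.095283 = 1.2936.
P₁ = e^(−E₁/kT) / Z = 0.19831/1.2936 = 0.153.

0.153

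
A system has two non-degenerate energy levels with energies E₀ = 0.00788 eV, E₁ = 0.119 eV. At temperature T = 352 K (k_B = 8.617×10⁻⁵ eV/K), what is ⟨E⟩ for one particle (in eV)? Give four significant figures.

0.01066 eV

k_BT = 8.617×10⁻⁵ × 352 K = 0.0303318 eV.
Eᵢ/kT = 0.259793, 3.92328.
Z = Σ e^(−Eᵢ/kT) = e^(−0.259793) + e^(−3.92328) = 0.771211 + 0.0197761 = 0.790987.
⟨E⟩ = Σ Eᵢ e^(−Eᵢ/kT) / Z = (0.00788·0.771211 + 0.119·0.0197761) / 0.790987 = 0.01066 eV.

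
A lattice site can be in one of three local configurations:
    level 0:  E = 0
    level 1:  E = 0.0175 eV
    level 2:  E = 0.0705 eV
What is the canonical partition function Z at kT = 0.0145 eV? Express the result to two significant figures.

Eᵢ/kT = 0, 1.207, 4.862.
Z = Σ e^(−Eᵢ/kT) = e^(−0) + e^(−1.207) + e^(−4.862) = 1.000 + 0.2991 + 0.007735 = 1.307.

Z = 1.3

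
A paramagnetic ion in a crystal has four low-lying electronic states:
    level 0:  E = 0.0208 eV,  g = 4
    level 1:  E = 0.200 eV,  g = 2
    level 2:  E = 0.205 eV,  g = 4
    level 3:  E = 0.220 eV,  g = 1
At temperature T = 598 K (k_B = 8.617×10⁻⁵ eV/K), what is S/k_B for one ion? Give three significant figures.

k_BT = 8.617×10⁻⁵ × 598 K = 0.051530 eV.
Eᵢ/kT = 0.40365, 3.8812, 3.9783, 4.2694.
Z = Σ gᵢe^(−Eᵢ/kT) = 4·e^(−0.40365) + 2·e^(−3.8812) + 4·e^(−3.9783) + 1·e^(−4.2694) = 2.6715 + 0.041252 + 0.074870 + 0.013990 = 2.8016.
⟨E⟩ = Σ EᵢPᵢ = 0.029356 eV.
S/k_B = ln Z + ⟨E⟩/kT = ln(2.8016) + 0.029356/0.051530 = 1.0302 + 0.56969 = 1.60.

1.60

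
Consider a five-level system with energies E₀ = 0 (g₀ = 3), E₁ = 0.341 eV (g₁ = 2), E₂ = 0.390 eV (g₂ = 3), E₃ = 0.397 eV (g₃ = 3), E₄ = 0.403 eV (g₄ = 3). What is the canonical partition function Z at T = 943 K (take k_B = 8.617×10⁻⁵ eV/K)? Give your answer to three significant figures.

k_BT = 8.617×10⁻⁵ × 943 K = 0.081258 eV.
Eᵢ/kT = 0, 4.1965, 4.7995, 4.8857, 4.9595.
Z = Σ gᵢe^(−Eᵢ/kT) = 3·e^(−0) + 2·e^(−4.1965) + 3·e^(−4.7995) + 3·e^(−4.8857) + 3·e^(−4.9595) = 3.0000 + 0.030096 + 0.024702 + 0.022662 + 0.021049 = 3.0985.

Z = 3.10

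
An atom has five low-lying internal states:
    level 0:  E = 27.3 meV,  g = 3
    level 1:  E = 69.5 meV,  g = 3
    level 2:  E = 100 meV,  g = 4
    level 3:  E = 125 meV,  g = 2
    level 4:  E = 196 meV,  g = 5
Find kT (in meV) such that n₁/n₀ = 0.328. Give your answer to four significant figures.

n₁/n₀ = (g₁/g₀) exp[−(E₁−E₀)/kT] = 0.328.
⇒ (E₁−E₀)/kT = ln((3/3)/0.328) = ln(3.04878) = 1.11474.
kT = 42.2 meV / 1.11474 = 37.86 meV.

37.86 meV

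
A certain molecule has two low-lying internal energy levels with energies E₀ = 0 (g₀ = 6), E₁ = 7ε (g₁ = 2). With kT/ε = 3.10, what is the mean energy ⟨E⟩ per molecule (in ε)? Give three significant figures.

0.236 ε

Eᵢ/kT = 0, 2.2581.
Z = Σ gᵢe^(−Eᵢ/kT) = 6·e^(−0) + 2·e^(−2.2581) = 6.0000 + 0.20910 = 6.2091.
⟨E⟩ = Σ Eᵢ gᵢe^(−Eᵢ/kT) / Z = (0·6.0000 + 7·0.20910) / 6.2091 = 0.236 ε.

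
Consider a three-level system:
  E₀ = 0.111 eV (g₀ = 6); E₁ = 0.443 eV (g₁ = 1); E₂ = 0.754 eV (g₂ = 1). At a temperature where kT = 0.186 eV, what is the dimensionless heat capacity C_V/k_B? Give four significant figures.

Eᵢ/kT = 0.596774, 2.38172, 4.05376.
Z = Σ gᵢe^(−Eᵢ/kT) = 6·e^(−0.596774) + 1·e^(−2.38172) + 1·e^(−4.05376) = 3.30351 + 0.0923915 + 0.0173570 = 3.41326.
⟨E⟩ = 0.123256 eV, ⟨E²⟩ = 0.0201280 eV².
C_V/k_B = (⟨E²⟩ − ⟨E⟩²)/(kT)² = (0.0201280 − 0.0151920)/0.0345960 = 0.1427.

0.1427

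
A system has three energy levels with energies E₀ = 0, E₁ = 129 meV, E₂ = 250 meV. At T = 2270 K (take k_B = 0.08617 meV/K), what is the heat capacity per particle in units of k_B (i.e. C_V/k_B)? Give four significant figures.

0.2280

k_BT = 0.08617 × 2270 K = 195.606 meV.
Eᵢ/kT = 0, 0.659489, 1.27808.
Z = Σ e^(−Eᵢ/kT) = e^(−0) + e^(−0.659489) + e^(−1.27808) = 1.00000 + 0.517116 + 0.278572 = 1.79569.
⟨E⟩ = 75.9324 meV, ⟨E²⟩ = 14488.1 meV².
C_V/k_B = (⟨E²⟩ − ⟨E⟩²)/(kT)² = (14488.1 − 5765.73)/38261.7 = 0.2280.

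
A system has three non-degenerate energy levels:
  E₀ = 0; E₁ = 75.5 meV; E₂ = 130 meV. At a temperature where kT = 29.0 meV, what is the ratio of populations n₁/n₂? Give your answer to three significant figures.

6.55

n₁/n₂ = exp[−(E₁−E₂)/kT] = exp(−(-54.5 meV)/(29.0 meV)) = exp(1.8793) = 6.55.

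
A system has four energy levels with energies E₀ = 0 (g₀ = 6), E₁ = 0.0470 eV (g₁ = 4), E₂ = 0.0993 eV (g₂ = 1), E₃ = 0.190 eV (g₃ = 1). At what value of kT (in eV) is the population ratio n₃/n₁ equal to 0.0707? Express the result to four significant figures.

n₃/n₁ = (g₃/g₁) exp[−(E₃−E₁)/kT] = 0.0707.
⇒ (E₃−E₁)/kT = ln((1/4)/0.0707) = ln(3.53607) = 1.26302.
kT = 0.1430 eV / 1.26302 = 0.1132 eV.

0.1132 eV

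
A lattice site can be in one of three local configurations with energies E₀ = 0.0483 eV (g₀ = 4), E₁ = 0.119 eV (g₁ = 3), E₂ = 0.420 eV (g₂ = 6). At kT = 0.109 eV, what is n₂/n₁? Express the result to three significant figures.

0.126

n₂/n₁ = (g₂/g₁) exp[−(E₂−E₁)/kT] = (6/3) × exp(−(0.301 eV)/(0.109 eV)) = (6/3) × exp(-2.7615) = 0.126.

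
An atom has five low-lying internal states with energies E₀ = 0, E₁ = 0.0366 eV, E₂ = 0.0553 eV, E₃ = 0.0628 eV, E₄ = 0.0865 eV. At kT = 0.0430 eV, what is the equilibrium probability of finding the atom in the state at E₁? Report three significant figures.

0.206

Eᵢ/kT = 0, 0.85116, 1.2860, 1.4605, 2.0116.
Z = Σ e^(−Eᵢ/kT) = e^(−0) + e^(−0.85116) + e^(−1.2860) + e^(−1.4605) + e^(−2.0116) = 1.0000 + 0.42692 + 0.27637 + 0.23212 + 0.13377 = 2.0692.
P₁ = e^(−E₁/kT) / Z = 0.42692/2.0692 = 0.206.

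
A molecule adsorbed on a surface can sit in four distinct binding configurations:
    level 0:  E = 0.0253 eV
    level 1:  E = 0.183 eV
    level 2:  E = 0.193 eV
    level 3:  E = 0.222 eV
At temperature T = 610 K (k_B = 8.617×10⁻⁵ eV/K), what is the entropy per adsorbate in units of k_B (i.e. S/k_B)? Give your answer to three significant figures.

0.440

k_BT = 8.617×10⁻⁵ × 610 K = 0.052564 eV.
Eᵢ/kT = 0.48132, 3.4815, 3.6717, 4.2234.
Z = Σ e^(−Eᵢ/kT) = e^(−0.48132) + e^(−3.4815) + e^(−3.6717) + e^(−4.2234) = 0.61797 + 0.030761 + 0.025433 + 0.014649 = 0.68881.
⟨E⟩ = Σ EᵢPᵢ = 0.042718 eV.
S/k_B = ln Z + ⟨E⟩/kT = ln(0.68881) + 0.042718/0.052564 = -0.37279 + 0.81269 = 0.440.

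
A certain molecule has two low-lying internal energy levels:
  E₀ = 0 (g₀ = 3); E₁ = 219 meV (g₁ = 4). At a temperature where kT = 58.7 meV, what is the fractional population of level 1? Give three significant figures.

0.0310

Eᵢ/kT = 0, 3.7308.
Z = Σ gᵢe^(−Eᵢ/kT) = 3·e^(−0) + 4·e^(−3.7308) = 3.0000 + 0.095895 = 3.0959.
P₁ = g₁ e^(−E₁/kT) / Z = 0.095895/3.0959 = 0.0310.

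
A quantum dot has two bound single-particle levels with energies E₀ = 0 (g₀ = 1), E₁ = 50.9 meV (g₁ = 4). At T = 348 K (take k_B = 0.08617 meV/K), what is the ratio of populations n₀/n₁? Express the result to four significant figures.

k_BT = 0.08617 × 348 K = 29.9872 meV.
n₀/n₁ = (g₀/g₁) exp[−(E₀−E₁)/kT] = (1/4) × exp(−(-50.9 meV)/(29.9872 meV)) = (1/4) × exp(1.69739) = 1.365.

1.365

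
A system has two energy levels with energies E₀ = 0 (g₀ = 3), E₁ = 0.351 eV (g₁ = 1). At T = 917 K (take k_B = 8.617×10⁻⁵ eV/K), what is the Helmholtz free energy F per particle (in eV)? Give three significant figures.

k_BT = 8.617×10⁻⁵ × 917 K = 0.079018 eV.
Eᵢ/kT = 0, 4.4420.
Z = Σ gᵢe^(−Eᵢ/kT) = 3·e^(−0) + 1·e^(−4.4420) = 3.0000 + 0.011772 = 3.0118.
F = −kT ln Z = −0.079018 × ln(3.0118) = −0.079018 × 1.1025 = -0.0871 eV.

-0.0871 eV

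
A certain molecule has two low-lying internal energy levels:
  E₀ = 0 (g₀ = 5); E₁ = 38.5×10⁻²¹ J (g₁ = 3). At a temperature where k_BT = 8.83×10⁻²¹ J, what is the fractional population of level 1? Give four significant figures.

Eᵢ/kT = 0, 4.36014.
Z = Σ gᵢe^(−Eᵢ/kT) = 5·e^(−0) + 3·e^(−4.36014) = 5.00000 + 0.0383298 = 5.03833.
P₁ = g₁ e^(−E₁/kT) / Z = 0.0383298/5.03833 = 0.007608.

0.007608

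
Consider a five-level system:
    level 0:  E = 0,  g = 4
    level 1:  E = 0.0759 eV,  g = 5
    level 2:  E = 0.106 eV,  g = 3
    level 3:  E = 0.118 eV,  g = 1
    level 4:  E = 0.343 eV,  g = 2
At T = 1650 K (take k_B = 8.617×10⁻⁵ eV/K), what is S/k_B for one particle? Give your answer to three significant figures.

k_BT = 8.617×10⁻⁵ × 1650 K = 0.14218 eV.
Eᵢ/kT = 0, 0.53383, 0.74553, 0.82993, 2.4124.
Z = Σ gᵢe^(−Eᵢ/kT) = 4·e^(−0) + 5·e^(−0.53383) + 3·e^(−0.74553) + 1·e^(−0.82993) + 2·e^(−2.4124) = 4.0000 + 2.9318 + 1.4234 + 0.43608 + 0.17920 = 8.9705.
⟨E⟩ = Σ EᵢPᵢ = 0.054214 eV.
S/k_B = ln Z + ⟨E⟩/kT = ln(8.9705) + 0.054214/0.14218 = 2.1939 + 0.38131 = 2.58.

2.58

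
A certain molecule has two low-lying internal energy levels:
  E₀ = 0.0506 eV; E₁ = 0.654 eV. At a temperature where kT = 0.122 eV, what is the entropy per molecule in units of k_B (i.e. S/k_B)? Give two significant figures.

Eᵢ/kT = 0.4148, 5.361.
Z = Σ e^(−Eᵢ/kT) = e^(−0.4148) + e^(−5.361) = 0.6605 + 0.004696 = 0.6652.
⟨E⟩ = Σ EᵢPᵢ = 0.05486 eV.
S/k_B = ln Z + ⟨E⟩/kT = ln(0.6652) + 0.05486/0.122 = -0.4077 + 0.4497 = 0.042.

0.042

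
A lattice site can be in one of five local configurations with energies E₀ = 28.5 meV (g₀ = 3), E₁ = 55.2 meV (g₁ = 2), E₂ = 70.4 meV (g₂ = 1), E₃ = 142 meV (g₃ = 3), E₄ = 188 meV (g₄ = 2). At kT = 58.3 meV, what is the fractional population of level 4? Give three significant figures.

Eᵢ/kT = 0.48885, 0.94683, 1.2075, 2.4357, 3.2247.
Z = Σ gᵢe^(−Eᵢ/kT) = 3·e^(−0.48885) + 2·e^(−0.94683) + 1·e^(−1.2075) + 3·e^(−2.4357) + 2·e^(−3.2247) = 1.8400 + 0.77594 + 0.29894 + 0.26261 + 0.079535 = 3.2570.
P₄ = g₄ e^(−E₄/kT) / Z = 0.079535/3.2570 = 0.0244.

0.0244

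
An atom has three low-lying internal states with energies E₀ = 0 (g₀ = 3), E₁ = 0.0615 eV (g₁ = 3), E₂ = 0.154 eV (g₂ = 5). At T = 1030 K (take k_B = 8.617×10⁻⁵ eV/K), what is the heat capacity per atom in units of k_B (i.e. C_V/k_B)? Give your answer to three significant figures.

k_BT = 8.617×10⁻⁵ × 1030 K = 0.088755 eV.
Eᵢ/kT = 0, 0.69292, 1.7351.
Z = Σ gᵢe^(−Eᵢ/kT) = 3·e^(−0) + 3·e^(−0.69292) + 5·e^(−1.7351) = 3.0000 + 1.5003 + 0.88191 = 5.3822.
⟨E⟩ = 0.042377 eV, ⟨E²⟩ = 0.0049403 eV².
C_V/k_B = (⟨E²⟩ − ⟨E⟩²)/(kT)² = (0.0049403 − 0.0017958)/0.0078775 = 0.399.

0.399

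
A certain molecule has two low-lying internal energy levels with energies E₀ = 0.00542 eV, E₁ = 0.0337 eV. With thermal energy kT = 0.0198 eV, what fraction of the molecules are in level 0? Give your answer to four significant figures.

Eᵢ/kT = 0.273737, 1.70202.
Z = Σ e^(−Eᵢ/kT) = e^(−0.273737) + e^(−1.70202) = 0.760532 + 0.182315 = 0.942847.
P₀ = e^(−E₀/kT) / Z = 0.760532/0.942847 = 0.8066.

0.8066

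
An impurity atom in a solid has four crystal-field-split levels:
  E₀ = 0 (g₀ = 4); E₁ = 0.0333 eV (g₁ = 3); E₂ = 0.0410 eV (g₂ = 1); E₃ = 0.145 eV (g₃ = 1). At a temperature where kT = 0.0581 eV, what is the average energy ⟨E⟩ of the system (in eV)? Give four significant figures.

0.01412 eV

Eᵢ/kT = 0, 0.573150, 0.705680, 2.49570.
Z = Σ gᵢe^(−Eᵢ/kT) = 4·e^(−0) + 3·e^(−0.573150) + 1·e^(−0.705680) + 1·e^(−2.49570) = 4.00000 + 1.69124 + 0.493773 + 0.0824387 = 6.26745.
⟨E⟩ = Σ Eᵢ gᵢe^(−Eᵢ/kT) / Z = (0·4.00000 + 0.0333·1.69124 + 0.0410·0.493773 + 0.145·0.0824387) / 6.26745 = 0.01412 eV.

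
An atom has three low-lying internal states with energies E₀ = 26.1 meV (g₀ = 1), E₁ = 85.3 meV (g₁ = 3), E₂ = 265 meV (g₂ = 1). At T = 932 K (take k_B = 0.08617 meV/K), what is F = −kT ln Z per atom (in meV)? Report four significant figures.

-47.05 meV

k_BT = 0.08617 × 932 K = 80.3104 meV.
Eᵢ/kT = 0.324989, 1.06213, 3.29970.
Z = Σ gᵢe^(−Eᵢ/kT) = 1·e^(−0.324989) + 3·e^(−1.06213) + 1·e^(−3.29970) = 0.722535 + 1.03716 + 0.0368942 = 1.79659.
F = −kT ln Z = −80.3104 × ln(1.79659) = −80.3104 × 0.585890 = -47.05 meV.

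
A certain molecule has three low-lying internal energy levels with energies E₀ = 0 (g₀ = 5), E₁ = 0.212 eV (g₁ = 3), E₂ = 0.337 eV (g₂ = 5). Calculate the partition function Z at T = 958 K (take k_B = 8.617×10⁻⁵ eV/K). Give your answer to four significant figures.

Z = 5.314

k_BT = 8.617×10⁻⁵ × 958 K = 0.0825509 eV.
Eᵢ/kT = 0, 2.56811, 4.08233.
Z = Σ gᵢe^(−Eᵢ/kT) = 5·e^(−0) + 3·e^(−2.56811) + 5·e^(−4.08233) = 5.00000 + 0.230041 + 0.0843406 = 5.31438.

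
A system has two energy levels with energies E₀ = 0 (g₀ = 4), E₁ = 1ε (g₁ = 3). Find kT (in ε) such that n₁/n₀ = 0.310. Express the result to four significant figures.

n₁/n₀ = (g₁/g₀) exp[−(E₁−E₀)/kT] = 0.310.
⇒ (E₁−E₀)/kT = ln((3/4)/0.310) = ln(2.41935) = 0.883499.
kT = 1ε / 0.883499 = 1.132 ε.

1.132 ε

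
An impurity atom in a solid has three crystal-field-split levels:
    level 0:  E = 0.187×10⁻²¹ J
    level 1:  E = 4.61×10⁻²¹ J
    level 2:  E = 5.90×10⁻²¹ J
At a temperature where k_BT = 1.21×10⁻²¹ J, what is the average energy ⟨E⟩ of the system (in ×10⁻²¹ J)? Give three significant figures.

Eᵢ/kT = 0.15455, 3.8099, 4.8760.
Z = Σ e^(−Eᵢ/kT) = e^(−0.15455) + e^(−3.8099) + e^(−4.8760) = 0.85680 + 0.022150 + 0.0076275 = 0.88658.
⟨E⟩ = Σ Eᵢ e^(−Eᵢ/kT) / Z = (0.187·0.85680 + 4.61·0.022150 + 5.90·0.0076275) / 0.88658 = 0.347 ×10⁻²¹ J.

0.347 ×10⁻²¹ J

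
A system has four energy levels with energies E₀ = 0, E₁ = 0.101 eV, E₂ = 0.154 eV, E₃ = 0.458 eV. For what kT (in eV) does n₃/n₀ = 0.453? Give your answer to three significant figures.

n₃/n₀ = exp[−(E₃−E₀)/kT] = 0.453.
⇒ (E₃−E₀)/kT = ln(1/0.453) = ln(2.2075) = 0.79186.
kT = 0.458 eV / 0.79186 = 0.578 eV.

0.578 eV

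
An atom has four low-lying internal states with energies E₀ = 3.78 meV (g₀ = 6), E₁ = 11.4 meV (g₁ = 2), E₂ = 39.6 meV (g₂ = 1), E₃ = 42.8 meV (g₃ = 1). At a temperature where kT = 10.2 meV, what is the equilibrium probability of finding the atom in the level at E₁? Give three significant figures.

0.135

Eᵢ/kT = 0.37059, 1.1176, 3.8824, 4.1961.
Z = Σ gᵢe^(−Eᵢ/kT) = 6·e^(−0.37059) + 2·e^(−1.1176) + 1·e^(−3.8824) + 1·e^(−4.1961) = 4.1420 + 0.65413 + 0.020601 + 0.015054 = 4.8318.
P₁ = g₁ e^(−E₁/kT) / Z = 0.65413/4.8318 = 0.135.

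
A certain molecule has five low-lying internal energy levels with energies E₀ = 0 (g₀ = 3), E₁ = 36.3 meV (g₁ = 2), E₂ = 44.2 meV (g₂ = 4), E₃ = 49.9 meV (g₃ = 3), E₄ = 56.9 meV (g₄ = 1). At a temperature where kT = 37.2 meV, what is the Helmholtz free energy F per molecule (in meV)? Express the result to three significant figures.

Eᵢ/kT = 0, 0.97581, 1.1882, 1.3414, 1.5296.
Z = Σ gᵢe^(−Eᵢ/kT) = 3·e^(−0) + 2·e^(−0.97581) + 4·e^(−1.1882) + 3·e^(−1.3414) + 1·e^(−1.5296) = 3.0000 + 0.75377 + 1.2191 + 0.78444 + 0.21662 = 5.9739.
F = −kT ln Z = −37.2 × ln(5.9739) = −37.2 × 1.7874 = -66.5 meV.

-66.5 meV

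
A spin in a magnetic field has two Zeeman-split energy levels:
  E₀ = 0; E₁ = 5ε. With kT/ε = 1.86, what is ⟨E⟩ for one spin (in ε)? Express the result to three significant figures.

Eᵢ/kT = 0, 2.6882.
Z = Σ e^(−Eᵢ/kT) = e^(−0) + e^(−2.6882) = 1.0000 + 0.068003 = 1.0680.
⟨E⟩ = Σ Eᵢ e^(−Eᵢ/kT) / Z = (0·1.0000 + 5·0.068003) / 1.0680 = 0.318 ε.

0.318 ε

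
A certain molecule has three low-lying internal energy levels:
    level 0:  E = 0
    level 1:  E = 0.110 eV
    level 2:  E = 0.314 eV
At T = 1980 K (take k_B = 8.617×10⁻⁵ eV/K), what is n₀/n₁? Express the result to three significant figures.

k_BT = 8.617×10⁻⁵ × 1980 K = 0.17062 eV.
n₀/n₁ = exp[−(E₀−E₁)/kT] = exp(−(-0.110 eV)/(0.17062 eV)) = exp(0.64471) = 1.91.

1.91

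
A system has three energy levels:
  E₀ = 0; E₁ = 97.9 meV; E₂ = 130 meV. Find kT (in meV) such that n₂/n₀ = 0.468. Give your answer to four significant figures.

n₂/n₀ = exp[−(E₂−E₀)/kT] = 0.468.
⇒ (E₂−E₀)/kT = ln(1/0.468) = ln(2.13675) = 0.759286.
kT = 130 meV / 0.759286 = 171.2 meV.

171.2 meV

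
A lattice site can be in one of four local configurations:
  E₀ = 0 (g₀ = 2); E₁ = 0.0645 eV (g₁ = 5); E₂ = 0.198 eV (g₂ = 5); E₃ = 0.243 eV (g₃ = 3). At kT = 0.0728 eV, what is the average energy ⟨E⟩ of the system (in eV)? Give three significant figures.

0.0498 eV

Eᵢ/kT = 0, 0.88599, 2.7198, 3.3379.
Z = Σ gᵢe^(−Eᵢ/kT) = 2·e^(−0) + 5·e^(−0.88599) + 5·e^(−2.7198) + 3·e^(−3.3379) = 2.0000 + 2.0615 + 0.32944 + 0.10653 = 4.4975.
⟨E⟩ = Σ Eᵢ gᵢe^(−Eᵢ/kT) / Z = (0·2.0000 + 0.0645·2.0615 + 0.198·0.32944 + 0.243·0.10653) / 4.4975 = 0.0498 eV.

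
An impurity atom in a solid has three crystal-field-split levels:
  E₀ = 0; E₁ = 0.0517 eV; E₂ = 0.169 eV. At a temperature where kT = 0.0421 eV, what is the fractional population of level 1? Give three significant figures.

Eᵢ/kT = 0, 1.2280, 4.0143.
Z = Σ e^(−Eᵢ/kT) = e^(−0) + e^(−1.2280) + e^(−4.0143) = 1.0000 + 0.29288 + 0.018056 = 1.3109.
P₁ = e^(−E₁/kT) / Z = 0.29288/1.3109 = 0.223.

0.223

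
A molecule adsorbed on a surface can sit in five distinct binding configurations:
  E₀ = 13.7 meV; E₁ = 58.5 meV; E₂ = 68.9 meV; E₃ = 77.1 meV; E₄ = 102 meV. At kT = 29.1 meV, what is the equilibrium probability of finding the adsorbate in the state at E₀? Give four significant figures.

0.6554

Eᵢ/kT = 0.470790, 2.01031, 2.36770, 2.64948, 3.50515.
Z = Σ e^(−Eᵢ/kT) = e^(−0.470790) + e^(−2.01031) + e^(−2.36770) + e^(−2.64948) + e^(−3.50515) = 0.624509 + 0.133947 + 0.0936960 + 0.0706880 + 0.0300423 = 0.952882.
P₀ = e^(−E₀/kT) / Z = 0.624509/0.952882 = 0.6554.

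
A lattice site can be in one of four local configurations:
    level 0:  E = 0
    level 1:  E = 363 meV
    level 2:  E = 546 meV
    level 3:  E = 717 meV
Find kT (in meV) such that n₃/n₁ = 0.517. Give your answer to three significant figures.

n₃/n₁ = exp[−(E₃−E₁)/kT] = 0.517.
⇒ (E₃−E₁)/kT = ln(1/0.517) = ln(1.9342) = 0.65969.
kT = 354 meV / 0.65969 = 537 meV.

537 meV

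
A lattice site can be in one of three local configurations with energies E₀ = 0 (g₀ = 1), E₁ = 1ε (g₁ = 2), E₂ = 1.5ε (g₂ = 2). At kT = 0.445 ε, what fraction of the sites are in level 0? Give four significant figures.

Eᵢ/kT = 0, 2.24719, 3.37079.
Z = Σ gᵢe^(−Eᵢ/kT) = 1·e^(−0) + 2·e^(−2.24719) + 2·e^(−3.37079) = 1.00000 + 0.211392 + 0.0687250 = 1.28012.
P₀ = g₀ e^(−E₀/kT) / Z = 1.00000/1.28012 = 0.7812.

0.7812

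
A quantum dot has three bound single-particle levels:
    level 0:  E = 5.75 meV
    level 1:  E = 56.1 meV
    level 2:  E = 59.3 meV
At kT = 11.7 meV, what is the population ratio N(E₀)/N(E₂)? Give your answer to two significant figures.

97

n₀/n₂ = exp[−(E₀−E₂)/kT] = exp(−(-53.55 meV)/(11.7 meV)) = exp(4.577) = 97.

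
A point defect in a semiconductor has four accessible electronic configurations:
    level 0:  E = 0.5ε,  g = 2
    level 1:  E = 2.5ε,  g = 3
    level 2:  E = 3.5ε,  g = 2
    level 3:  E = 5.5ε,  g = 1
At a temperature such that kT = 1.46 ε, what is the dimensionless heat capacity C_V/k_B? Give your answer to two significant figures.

0.64

Eᵢ/kT = 0.3425, 1.712, 2.397, 3.767.
Z = Σ gᵢe^(−Eᵢ/kT) = 2·e^(−0.3425) + 3·e^(−1.712) + 2·e^(−2.397) + 1·e^(−3.767) = 1.420 + 0.5415 + 0.1820 + 0.02312 = 2.167.
⟨E⟩ = 1.305 ε, ⟨E²⟩ = 3.077 ε².
C_V/k_B = (⟨E²⟩ − ⟨E⟩²)/(kT)² = (3.077 − 1.703)/2.132 = 0.64.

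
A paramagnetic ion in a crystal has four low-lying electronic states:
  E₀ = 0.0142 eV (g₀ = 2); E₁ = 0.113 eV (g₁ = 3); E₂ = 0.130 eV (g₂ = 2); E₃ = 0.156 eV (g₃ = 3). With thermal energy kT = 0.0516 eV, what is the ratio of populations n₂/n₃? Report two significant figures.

1.1

n₂/n₃ = (g₂/g₃) exp[−(E₂−E₃)/kT] = (2/3) × exp(−(-0.026 eV)/(0.0516 eV)) = (2/3) × exp(0.5039) = 1.1.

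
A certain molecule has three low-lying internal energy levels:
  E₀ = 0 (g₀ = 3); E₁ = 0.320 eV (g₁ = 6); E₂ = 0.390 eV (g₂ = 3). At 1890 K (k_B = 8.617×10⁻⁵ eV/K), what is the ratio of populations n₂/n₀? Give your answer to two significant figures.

k_BT = 8.617×10⁻⁵ × 1890 K = 0.1629 eV.
n₂/n₀ = (g₂/g₀) exp[−(E₂−E₀)/kT] = (3/3) × exp(−(0.390 eV)/(0.1629 eV)) = (3/3) × exp(-2.394) = 0.091.

0.091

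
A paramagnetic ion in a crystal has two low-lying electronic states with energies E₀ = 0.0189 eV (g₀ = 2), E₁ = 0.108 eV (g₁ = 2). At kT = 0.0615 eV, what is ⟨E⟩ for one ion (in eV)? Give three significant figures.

Eᵢ/kT = 0.30732, 1.7561.
Z = Σ gᵢe^(−Eᵢ/kT) = 2·e^(−0.30732) + 2·e^(−1.7561) = 1.4708 + 0.34543 = 1.8162.
⟨E⟩ = Σ Eᵢ gᵢe^(−Eᵢ/kT) / Z = (0.0189·1.4708 + 0.108·0.34543) / 1.8162 = 0.0358 eV.

0.0358 eV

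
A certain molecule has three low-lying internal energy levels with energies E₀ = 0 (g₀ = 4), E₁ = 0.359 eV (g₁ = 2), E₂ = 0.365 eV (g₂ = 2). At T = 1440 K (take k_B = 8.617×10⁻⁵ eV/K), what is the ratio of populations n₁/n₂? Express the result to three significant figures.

1.05

k_BT = 8.617×10⁻⁵ × 1440 K = 0.12408 eV.
n₁/n₂ = (g₁/g₂) exp[−(E₁−E₂)/kT] = (2/2) × exp(−(-0.006 eV)/(0.12408 eV)) = (2/2) × exp(0.048356) = 1.05.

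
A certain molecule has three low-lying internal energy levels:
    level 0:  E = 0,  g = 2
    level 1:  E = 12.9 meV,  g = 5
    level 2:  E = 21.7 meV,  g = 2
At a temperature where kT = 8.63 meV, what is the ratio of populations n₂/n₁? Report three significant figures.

n₂/n₁ = (g₂/g₁) exp[−(E₂−E₁)/kT] = (2/5) × exp(−(8.8 meV)/(8.63 meV)) = (2/5) × exp(-1.0197) = 0.144.

0.144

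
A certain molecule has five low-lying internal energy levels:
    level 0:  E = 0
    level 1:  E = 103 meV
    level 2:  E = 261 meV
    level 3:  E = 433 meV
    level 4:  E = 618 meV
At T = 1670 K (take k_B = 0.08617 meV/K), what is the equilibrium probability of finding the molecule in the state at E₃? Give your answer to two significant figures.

0.029

k_BT = 0.08617 × 1670 K = 143.9 meV.
Eᵢ/kT = 0, 0.7158, 1.814, 3.009, 4.295.
Z = Σ e^(−Eᵢ/kT) = e^(−0) + e^(−0.7158) + e^(−1.814) + e^(−3.009) + e^(−4.295) = 1.000 + 0.4888 + 0.1630 + 0.04934 + 0.01364 = 1.715.
P₃ = e^(−E₃/kT) / Z = 0.04934/1.715 = 0.029.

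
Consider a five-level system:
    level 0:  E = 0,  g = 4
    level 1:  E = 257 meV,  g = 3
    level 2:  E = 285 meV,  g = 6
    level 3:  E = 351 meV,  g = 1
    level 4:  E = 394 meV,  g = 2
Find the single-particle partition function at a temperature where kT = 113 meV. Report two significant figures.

Z = 4.9

Eᵢ/kT = 0, 2.274, 2.522, 3.106, 3.487.
Z = Σ gᵢe^(−Eᵢ/kT) = 4·e^(−0) + 3·e^(−2.274) + 6·e^(−2.522) + 1·e^(−3.106) + 2·e^(−3.487) = 4.000 + 0.3087 + 0.4818 + 0.04478 + 0.06119 = 4.896.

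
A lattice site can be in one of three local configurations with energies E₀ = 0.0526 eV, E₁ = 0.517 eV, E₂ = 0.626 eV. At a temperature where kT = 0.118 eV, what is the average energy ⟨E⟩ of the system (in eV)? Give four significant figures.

Eᵢ/kT = 0.445763, 4.38136, 5.30508.
Z = Σ e^(−Eᵢ/kT) = e^(−0.445763) + e^(−4.38136) + e^(−5.30508) = 0.640336 + 0.0125083 + 0.00496630 = 0.657811.
⟨E⟩ = Σ Eᵢ e^(−Eᵢ/kT) / Z = (0.0526·0.640336 + 0.517·0.0125083 + 0.626·0.00496630) / 0.657811 = 0.06576 eV.

0.06576 eV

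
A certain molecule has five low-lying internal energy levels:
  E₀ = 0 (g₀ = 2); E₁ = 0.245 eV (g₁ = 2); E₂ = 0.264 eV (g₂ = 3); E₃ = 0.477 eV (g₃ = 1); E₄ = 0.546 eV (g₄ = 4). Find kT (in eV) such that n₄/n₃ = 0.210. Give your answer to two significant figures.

n₄/n₃ = (g₄/g₃) exp[−(E₄−E₃)/kT] = 0.210.
⇒ (E₄−E₃)/kT = ln((4/1)/0.210) = ln(19.05) = 2.947.
kT = 0.069 eV / 2.947 = 0.023 eV.

0.023 eV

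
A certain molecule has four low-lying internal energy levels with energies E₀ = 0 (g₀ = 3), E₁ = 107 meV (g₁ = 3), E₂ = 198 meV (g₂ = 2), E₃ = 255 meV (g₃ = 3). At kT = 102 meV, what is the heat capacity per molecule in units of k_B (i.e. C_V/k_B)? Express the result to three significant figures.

0.578

Eᵢ/kT = 0, 1.0490, 1.9412, 2.5000.
Z = Σ gᵢe^(−Eᵢ/kT) = 3·e^(−0) + 3·e^(−1.0490) + 2·e^(−1.9412) + 3·e^(−2.5000) = 3.0000 + 1.0509 + 0.28706 + 0.24625 = 4.5842.
⟨E⟩ = 50.626 meV, ⟨E²⟩ = 8572.5 meV².
C_V/k_B = (⟨E²⟩ − ⟨E⟩²)/(kT)² = (8572.5 − 2563.0)/10404 = 0.578.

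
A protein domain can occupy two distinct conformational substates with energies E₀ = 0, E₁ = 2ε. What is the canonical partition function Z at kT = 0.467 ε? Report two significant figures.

Z = 1.0

Eᵢ/kT = 0, 4.283.
Z = Σ e^(−Eᵢ/kT) = e^(−0) + e^(−4.283) = 1.000 + 0.01380 = 1.014.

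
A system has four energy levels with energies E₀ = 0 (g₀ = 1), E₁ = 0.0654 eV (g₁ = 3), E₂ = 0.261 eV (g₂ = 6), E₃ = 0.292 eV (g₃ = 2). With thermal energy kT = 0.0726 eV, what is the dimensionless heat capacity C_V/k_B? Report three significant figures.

Eᵢ/kT = 0, 0.90083, 3.5950, 4.0220.
Z = Σ gᵢe^(−Eᵢ/kT) = 1·e^(−0) + 3·e^(−0.90083) + 6·e^(−3.5950) + 2·e^(−4.0220) = 1.0000 + 1.2187 + 0.16476 + 0.035834 = 2.4193.
⟨E⟩ = 0.055044 eV, ⟨E²⟩ = 0.0080567 eV².
C_V/k_B = (⟨E²⟩ − ⟨E⟩²)/(kT)² = (0.0080567 − 0.0030298)/0.0052708 = 0.954.

0.954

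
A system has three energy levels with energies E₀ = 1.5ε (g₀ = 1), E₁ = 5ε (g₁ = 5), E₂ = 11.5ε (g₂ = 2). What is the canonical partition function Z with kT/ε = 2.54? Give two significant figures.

Eᵢ/kT = 0.5906, 1.969, 4.528.
Z = Σ gᵢe^(−Eᵢ/kT) = 1·e^(−0.5906) + 5·e^(−1.969) + 2·e^(−4.528) = 0.5540 + 0.6980 + 0.02160 = 1.274.

Z = 1.3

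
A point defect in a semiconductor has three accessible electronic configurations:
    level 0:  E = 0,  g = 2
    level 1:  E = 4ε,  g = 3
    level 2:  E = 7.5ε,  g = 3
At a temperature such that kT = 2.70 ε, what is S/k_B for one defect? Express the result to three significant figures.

Eᵢ/kT = 0, 1.4815, 2.7778.
Z = Σ gᵢe^(−Eᵢ/kT) = 2·e^(−0) + 3·e^(−1.4815) + 3·e^(−2.7778) = 2.0000 + 0.68189 + 0.18653 = 2.8684.
⟨E⟩ = Σ EᵢPᵢ = 1.4386 ε.
S/k_B = ln Z + ⟨E⟩/kT = ln(2.8684) + 1.4386/2.70 = 1.0538 + 0.53281 = 1.59.

1.59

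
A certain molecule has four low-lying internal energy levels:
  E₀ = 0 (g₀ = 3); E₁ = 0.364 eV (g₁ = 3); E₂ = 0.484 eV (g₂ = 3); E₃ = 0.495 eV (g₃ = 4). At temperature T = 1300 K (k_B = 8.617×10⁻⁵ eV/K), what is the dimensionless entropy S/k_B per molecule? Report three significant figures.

k_BT = 8.617×10⁻⁵ × 1300 K = 0.11202 eV.
Eᵢ/kT = 0, 3.2494, 4.3207, 4.4189.
Z = Σ gᵢe^(−Eᵢ/kT) = 3·e^(−0) + 3·e^(−3.2494) + 3·e^(−4.3207) + 4·e^(−4.4189) = 3.0000 + 0.11639 + 0.039872 + 0.048190 = 3.2045.
⟨E⟩ = Σ EᵢPᵢ = 0.026687 eV.
S/k_B = ln Z + ⟨E⟩/kT = ln(3.2045) + 0.026687/0.11202 = 1.1646 + 0.23823 = 1.40.

1.40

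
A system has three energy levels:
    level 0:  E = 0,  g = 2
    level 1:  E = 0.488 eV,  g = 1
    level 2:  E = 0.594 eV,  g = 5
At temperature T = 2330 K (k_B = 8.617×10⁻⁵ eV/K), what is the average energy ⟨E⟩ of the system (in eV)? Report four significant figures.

k_BT = 8.617×10⁻⁵ × 2330 K = 0.200776 eV.
Eᵢ/kT = 0, 2.43057, 2.95852.
Z = Σ gᵢe^(−Eᵢ/kT) = 2·e^(−0) + 1·e^(−2.43057) + 5·e^(−2.95852) = 2.00000 + 0.0879867 + 0.259478 = 2.34746.
⟨E⟩ = Σ Eᵢ gᵢe^(−Eᵢ/kT) / Z = (0·2.00000 + 0.488·0.0879867 + 0.594·0.259478) / 2.34746 = 0.08395 eV.

0.08395 eV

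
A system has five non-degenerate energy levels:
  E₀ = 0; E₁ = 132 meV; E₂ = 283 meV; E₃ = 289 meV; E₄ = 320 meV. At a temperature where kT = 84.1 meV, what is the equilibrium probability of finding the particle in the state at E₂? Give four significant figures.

Eᵢ/kT = 0, 1.56956, 3.36504, 3.43639, 3.80499.
Z = Σ e^(−Eᵢ/kT) = e^(−0) + e^(−1.56956) + e^(−3.36504) + e^(−3.43639) + e^(−3.80499) = 1.00000 + 0.208137 + 0.0345606 + 0.0321806 + 0.0222594 = 1.29714.
P₂ = e^(−E₂/kT) / Z = 0.0345606/1.29714 = 0.02664.

0.02664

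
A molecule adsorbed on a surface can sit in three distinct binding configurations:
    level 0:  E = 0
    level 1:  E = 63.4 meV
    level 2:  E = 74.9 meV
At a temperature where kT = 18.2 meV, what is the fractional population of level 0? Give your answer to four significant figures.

0.9551

Eᵢ/kT = 0, 3.48352, 4.11538.
Z = Σ e^(−Eᵢ/kT) = e^(−0) + e^(−3.48352) + e^(−4.11538) = 1.00000 + 0.0306992 + 0.0163197 = 1.04702.
P₀ = e^(−E₀/kT) / Z = 1.00000/1.04702 = 0.9551.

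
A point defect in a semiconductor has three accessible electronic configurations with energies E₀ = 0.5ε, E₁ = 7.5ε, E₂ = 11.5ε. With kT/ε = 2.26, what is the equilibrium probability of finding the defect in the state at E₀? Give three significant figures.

0.950

Eᵢ/kT = 0.22124, 3.3186, 5.0885.
Z = Σ e^(−Eᵢ/kT) = e^(−0.22124) + e^(−3.3186) + e^(−5.0885) = 0.80152 + 0.036203 + 0.0061673 = 0.84389.
P₀ = e^(−E₀/kT) / Z = 0.80152/0.84389 = 0.950.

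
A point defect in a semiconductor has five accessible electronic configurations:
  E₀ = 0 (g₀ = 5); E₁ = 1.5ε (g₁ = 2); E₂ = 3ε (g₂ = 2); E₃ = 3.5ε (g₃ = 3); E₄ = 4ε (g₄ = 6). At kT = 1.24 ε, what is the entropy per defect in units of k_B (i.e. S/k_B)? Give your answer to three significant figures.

Eᵢ/kT = 0, 1.2097, 2.4194, 2.8226, 3.2258.
Z = Σ gᵢe^(−Eᵢ/kT) = 5·e^(−0) + 2·e^(−1.2097) + 2·e^(−2.4194) + 3·e^(−2.8226) + 6·e^(−3.2258) = 5.0000 + 0.59657 + 0.17795 + 0.17835 + 0.23834 = 6.1912.
⟨E⟩ = Σ EᵢPᵢ = 0.48557 ε.
S/k_B = ln Z + ⟨E⟩/kT = ln(6.1912) + 0.48557/1.24 = 1.8231 + 0.39159 = 2.21.

2.21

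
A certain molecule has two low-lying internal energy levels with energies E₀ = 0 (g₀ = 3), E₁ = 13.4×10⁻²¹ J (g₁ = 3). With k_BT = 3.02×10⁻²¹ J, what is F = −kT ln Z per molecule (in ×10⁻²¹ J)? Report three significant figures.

Eᵢ/kT = 0, 4.4371.
Z = Σ gᵢe^(−Eᵢ/kT) = 3·e^(−0) + 3·e^(−4.4371) = 3.0000 + 0.035491 = 3.0355.
F = −kT ln Z = −3.02 × ln(3.0355) = −3.02 × 1.1104 = -3.35 ×10⁻²¹ J.

-3.35 ×10⁻²¹ J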